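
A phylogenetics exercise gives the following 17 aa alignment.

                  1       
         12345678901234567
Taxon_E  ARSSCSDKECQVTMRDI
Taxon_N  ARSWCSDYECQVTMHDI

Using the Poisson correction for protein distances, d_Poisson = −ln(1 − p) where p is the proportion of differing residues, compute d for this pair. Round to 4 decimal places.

0.1942

The sequences differ at positions 4 (S/W), 8 (K/Y), 15 (R/H).
p = 3/17 = 0.176471.
d = −ln(1 − 0.176471) = −ln(0.823529) = 0.1942.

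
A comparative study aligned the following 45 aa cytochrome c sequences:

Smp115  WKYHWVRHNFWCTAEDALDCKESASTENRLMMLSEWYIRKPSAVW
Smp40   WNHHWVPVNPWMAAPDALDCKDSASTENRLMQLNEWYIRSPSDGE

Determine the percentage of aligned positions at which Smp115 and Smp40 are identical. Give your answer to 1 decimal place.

66.7%

The sequences differ at positions 2 (K/N), 3 (Y/H), 7 (R/P), 8 (H/V), 10 (F/P), 12 (C/M), 13 (T/A), 15 (E/P), 22 (E/D), 32 (M/Q), 34 (S/N), 40 (K/S), 43 (A/D), 44 (V/G), 45 (W/E).
30 of the 45 sites match, so the percent identity is 30/45 × 100 = 66.7%.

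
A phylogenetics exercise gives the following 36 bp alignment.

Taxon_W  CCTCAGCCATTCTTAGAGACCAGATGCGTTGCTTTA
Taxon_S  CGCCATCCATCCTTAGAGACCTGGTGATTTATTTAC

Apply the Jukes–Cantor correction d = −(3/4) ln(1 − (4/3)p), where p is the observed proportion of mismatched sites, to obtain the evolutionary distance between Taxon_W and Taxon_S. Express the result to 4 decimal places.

0.4408

Differing sites — 2:C/G; 3:T/C; 6:G/T; 11:T/C; 22:A/T; 24:A/G; 27:C/A; 28:G/T; 31:G/A; 32:C/T; 35:T/A; 36:A/C.
p = 12/36 = 0.333333.
d = −0.75 · ln(1 − (4/3)·0.333333) = −0.75 · ln(0.555556) = −0.75 · (-0.587786) = 0.4408.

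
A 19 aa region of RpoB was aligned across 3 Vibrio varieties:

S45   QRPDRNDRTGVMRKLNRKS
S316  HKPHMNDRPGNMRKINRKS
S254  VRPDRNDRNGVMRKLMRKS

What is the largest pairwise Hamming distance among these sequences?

8

Pairwise Hamming distances:
  S45 vs S316: 7
  S45 vs S254: 3
  S316 vs S254: 8
The largest is 8, between S316 and S254.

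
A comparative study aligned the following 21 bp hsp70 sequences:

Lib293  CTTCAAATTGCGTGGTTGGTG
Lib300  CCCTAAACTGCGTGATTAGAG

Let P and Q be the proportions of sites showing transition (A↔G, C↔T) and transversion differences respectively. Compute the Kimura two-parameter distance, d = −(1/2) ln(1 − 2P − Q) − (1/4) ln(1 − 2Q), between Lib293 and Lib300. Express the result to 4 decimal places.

0.5076

Differing sites — 2:T/C (Ti); 3:T/C (Ti); 4:C/T (Ti); 8:T/C (Ti); 15:G/A (Ti); 18:G/A (Ti); 20:T/A (Tv).
Of the 7 differences, 6 transitions and 1 transversion over 21 sites: P = 6/21 = 0.285714, Q = 1/21 = 0.047619.
d = −0.5·ln(0.380953) − 0.25·ln(0.904762) = −0.5·(-0.965079) − 0.25·(-0.100083) = 0.5076.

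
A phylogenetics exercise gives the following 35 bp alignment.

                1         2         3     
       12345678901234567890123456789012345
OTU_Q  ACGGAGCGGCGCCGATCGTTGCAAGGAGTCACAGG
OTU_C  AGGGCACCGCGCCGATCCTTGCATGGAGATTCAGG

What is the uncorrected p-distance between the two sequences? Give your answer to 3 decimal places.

0.257

Differing sites — 2:C/G; 5:A/C; 6:G/A; 8:G/C; 18:G/C; 24:A/T; 29:T/A; 30:C/T; 31:A/T.
There are 9 differences over 35 sites, so p = 9/35 = 0.257.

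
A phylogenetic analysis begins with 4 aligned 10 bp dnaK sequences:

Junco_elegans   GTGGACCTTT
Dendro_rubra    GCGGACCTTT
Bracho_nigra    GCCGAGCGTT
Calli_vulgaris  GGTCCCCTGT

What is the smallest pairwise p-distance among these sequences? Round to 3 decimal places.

Pairwise Hamming distances:
  Junco_elegans vs Dendro_rubra: 1
  Junco_elegans vs Bracho_nigra: 4
  Junco_elegans vs Calli_vulgaris: 5
  Dendro_rubra vs Bracho_nigra: 3
  Dendro_rubra vs Calli_vulgaris: 5
  Bracho_nigra vs Calli_vulgaris: 7
The smallest is 1 mismatch, between Junco_elegans and Dendro_rubra; p = 1/10 = 0.100.

0.100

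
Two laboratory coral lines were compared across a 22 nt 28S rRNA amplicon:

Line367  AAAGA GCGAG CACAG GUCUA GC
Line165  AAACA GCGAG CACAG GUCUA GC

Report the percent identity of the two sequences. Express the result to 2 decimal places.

95.45%

A single mismatch occurs at site 4 (G/C).
21 of the 22 sites match, so the percent identity is 21/22 × 100 = 95.45%.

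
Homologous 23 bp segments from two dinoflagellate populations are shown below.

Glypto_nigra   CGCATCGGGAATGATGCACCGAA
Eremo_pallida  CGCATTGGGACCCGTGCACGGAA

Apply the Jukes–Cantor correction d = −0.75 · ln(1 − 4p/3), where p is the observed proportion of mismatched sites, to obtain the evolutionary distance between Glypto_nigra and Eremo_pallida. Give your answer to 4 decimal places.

Mismatches occur at site 6 (C↔T), site 11 (A↔C), site 12 (T↔C), site 13 (G↔C), site 14 (A↔G), site 20 (C↔G).
p = 6/23 = 0.260870.
d = −0.75 · ln(1 − (4/3)·0.260870) = −0.75 · ln(0.652173) = −0.75 · (-0.427445) = 0.3206.

0.3206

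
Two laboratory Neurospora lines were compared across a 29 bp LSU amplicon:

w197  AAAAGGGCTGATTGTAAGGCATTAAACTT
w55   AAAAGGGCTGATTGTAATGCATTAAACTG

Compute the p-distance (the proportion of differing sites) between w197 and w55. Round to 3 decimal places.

The sequences differ at positions 18 (G/T), 29 (T/G).
There are 2 differences over 29 sites, so p = 2/29 = 0.069.

0.069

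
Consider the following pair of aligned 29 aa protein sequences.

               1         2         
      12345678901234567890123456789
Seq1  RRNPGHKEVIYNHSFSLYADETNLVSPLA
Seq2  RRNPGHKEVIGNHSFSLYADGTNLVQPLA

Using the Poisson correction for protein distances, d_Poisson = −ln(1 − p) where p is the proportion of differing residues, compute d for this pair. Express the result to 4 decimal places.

0.1092

Mismatches occur at site 11 (Y/G), site 21 (E/G), site 26 (S/Q).
p = 3/29 = 0.103448.
d = −ln(1 − 0.103448) = −ln(0.896552) = 0.1092.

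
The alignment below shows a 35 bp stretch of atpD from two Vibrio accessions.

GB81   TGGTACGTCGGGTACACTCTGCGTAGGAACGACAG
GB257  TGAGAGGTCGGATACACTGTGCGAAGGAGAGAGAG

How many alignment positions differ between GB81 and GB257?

Mismatches occur at site 3 (G/A), site 4 (T/G), site 6 (C/G), site 12 (G/A), site 19 (C/G), site 24 (T/A), site 29 (A/G), site 30 (C/A), site 33 (C/G).
That gives 9 mismatches out of 35 aligned sites, so the Hamming distance is 9.

9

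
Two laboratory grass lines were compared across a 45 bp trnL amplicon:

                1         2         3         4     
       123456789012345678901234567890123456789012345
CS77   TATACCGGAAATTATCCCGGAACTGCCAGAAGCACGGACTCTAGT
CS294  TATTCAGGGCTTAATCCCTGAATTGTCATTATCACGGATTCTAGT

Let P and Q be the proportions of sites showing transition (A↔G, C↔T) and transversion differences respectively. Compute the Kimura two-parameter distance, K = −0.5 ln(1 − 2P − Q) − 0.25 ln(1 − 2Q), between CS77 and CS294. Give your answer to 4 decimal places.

0.3649

Mismatches occur at site 4 (A↔T, transversion), site 6 (C↔A, transversion), site 9 (A↔G, transition), site 10 (A↔C, transversion), site 11 (A↔T, transversion), site 13 (T↔A, transversion), site 19 (G↔T, transversion), site 23 (C↔T, transition), site 26 (C↔T, transition), site 29 (G↔T, transversion), site 30 (A↔T, transversion), site 32 (G↔T, transversion), site 39 (C↔T, transition).
Of the 13 differences, 4 transitions and 9 transversions over 45 sites: P = 4/45 = 0.088889, Q = 9/45 = 0.200000.
d = −0.5·ln(0.622222) − 0.25·ln(0.600000) = −0.5·(-0.474458) − 0.25·(-0.510826) = 0.3649.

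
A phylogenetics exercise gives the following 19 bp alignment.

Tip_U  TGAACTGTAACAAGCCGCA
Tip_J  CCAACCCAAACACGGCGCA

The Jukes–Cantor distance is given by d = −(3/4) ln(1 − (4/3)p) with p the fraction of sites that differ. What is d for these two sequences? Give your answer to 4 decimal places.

0.5068

Mismatches occur at site 1 (T/C), site 2 (G/C), site 6 (T/C), site 7 (G/C), site 8 (T/A), site 13 (A/C), site 15 (C/G).
p = 7/19 = 0.368421.
d = −0.75 · ln(1 − (4/3)·0.368421) = −0.75 · ln(0.508772) = −0.75 · (-0.675755) = 0.5068.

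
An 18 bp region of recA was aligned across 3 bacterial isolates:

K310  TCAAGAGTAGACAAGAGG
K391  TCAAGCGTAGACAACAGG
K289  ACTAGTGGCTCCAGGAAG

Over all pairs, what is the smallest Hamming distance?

2

Pairwise Hamming distances:
  K310 vs K391: 2
  K310 vs K289: 9
  K391 vs K289: 10
The smallest is 2, between K310 and K391.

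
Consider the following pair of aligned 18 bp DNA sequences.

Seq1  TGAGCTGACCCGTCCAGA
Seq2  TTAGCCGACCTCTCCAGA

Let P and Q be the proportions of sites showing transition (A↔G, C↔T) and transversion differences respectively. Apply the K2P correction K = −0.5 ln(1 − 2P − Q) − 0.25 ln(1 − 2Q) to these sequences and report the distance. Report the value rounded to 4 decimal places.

Mismatches occur at site 2 (G→T, transversion), site 6 (T→C, transition), site 11 (C→T, transition), site 12 (G→C, transversion).
Of the 4 differences, 2 transitions and 2 transversions over 18 sites: P = 2/18 = 0.111111, Q = 2/18 = 0.111111.
d = −0.5·ln(0.666667) − 0.25·ln(0.777778) = −0.5·(-0.405465) − 0.25·(-0.251314) = 0.2656.

0.2656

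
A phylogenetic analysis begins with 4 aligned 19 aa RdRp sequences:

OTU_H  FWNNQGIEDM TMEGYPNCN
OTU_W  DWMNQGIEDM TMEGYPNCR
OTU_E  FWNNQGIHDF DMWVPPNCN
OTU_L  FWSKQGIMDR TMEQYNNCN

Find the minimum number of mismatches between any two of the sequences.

3

Pairwise Hamming distances:
  OTU_H vs OTU_W: 3
  OTU_H vs OTU_E: 6
  OTU_H vs OTU_L: 6
  OTU_W vs OTU_E: 9
  OTU_W vs OTU_L: 8
  OTU_E vs OTU_L: 9
The smallest is 3, between OTU_H and OTU_W.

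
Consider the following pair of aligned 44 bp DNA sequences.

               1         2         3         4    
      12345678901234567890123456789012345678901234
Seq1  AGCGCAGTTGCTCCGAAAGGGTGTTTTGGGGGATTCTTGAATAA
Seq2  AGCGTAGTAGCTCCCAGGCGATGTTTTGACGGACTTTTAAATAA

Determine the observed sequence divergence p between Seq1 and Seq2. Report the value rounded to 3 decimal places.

Mismatches occur at site 5 (C↔T), site 9 (T↔A), site 15 (G↔C), site 17 (A↔G), site 18 (A↔G), site 19 (G↔C), site 21 (G↔A), site 29 (G↔A), site 30 (G↔C), site 34 (T↔C), site 36 (C↔T), site 39 (G↔A).
There are 12 differences over 44 sites, so p = 12/44 = 0.273.

0.273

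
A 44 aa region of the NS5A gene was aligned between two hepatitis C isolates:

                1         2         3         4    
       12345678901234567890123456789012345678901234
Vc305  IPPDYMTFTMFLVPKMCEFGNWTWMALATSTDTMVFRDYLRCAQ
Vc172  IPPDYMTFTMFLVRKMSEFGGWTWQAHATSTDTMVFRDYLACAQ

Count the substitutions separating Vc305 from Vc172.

The sequences differ at positions 14 (P/R), 17 (C/S), 21 (N/G), 25 (M/Q), 27 (L/H), 41 (R/A).
That gives 6 mismatches out of 44 aligned sites, so the Hamming distance is 6.

6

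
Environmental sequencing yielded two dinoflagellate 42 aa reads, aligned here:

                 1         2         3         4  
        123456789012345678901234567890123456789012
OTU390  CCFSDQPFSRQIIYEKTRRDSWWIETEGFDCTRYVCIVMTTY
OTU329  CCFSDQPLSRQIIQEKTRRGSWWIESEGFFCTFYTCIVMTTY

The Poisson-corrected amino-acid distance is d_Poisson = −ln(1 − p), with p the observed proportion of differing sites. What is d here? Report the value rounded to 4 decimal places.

0.1823

Differing sites — 8:F/L; 14:Y/Q; 20:D/G; 26:T/S; 30:D/F; 33:R/F; 35:V/T.
p = 7/42 = 0.166667.
d = −ln(1 − 0.166667) = −ln(0.833333) = 0.1823.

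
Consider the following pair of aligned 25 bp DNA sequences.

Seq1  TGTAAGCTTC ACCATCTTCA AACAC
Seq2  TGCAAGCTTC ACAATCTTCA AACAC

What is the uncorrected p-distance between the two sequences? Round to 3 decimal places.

0.080

Differing sites — 3:T/C; 13:C/A.
There are 2 differences over 25 sites, so p = 2/25 = 0.080.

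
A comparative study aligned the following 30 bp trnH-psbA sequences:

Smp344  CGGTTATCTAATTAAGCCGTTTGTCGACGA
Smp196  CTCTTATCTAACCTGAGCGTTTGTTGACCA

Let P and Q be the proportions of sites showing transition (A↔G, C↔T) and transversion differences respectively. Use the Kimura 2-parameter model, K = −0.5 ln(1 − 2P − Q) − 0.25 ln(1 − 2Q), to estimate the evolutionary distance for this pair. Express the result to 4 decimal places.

Mismatches occur at site 2 (G→T, transversion), site 3 (G→C, transversion), site 12 (T→C, transition), site 13 (T→C, transition), site 14 (A→T, transversion), site 15 (A→G, transition), site 16 (G→A, transition), site 17 (C→G, transversion), site 25 (C→T, transition), site 29 (G→C, transversion).
Of the 10 differences, 5 transitions and 5 transversions over 30 sites: P = 5/30 = 0.166667, Q = 5/30 = 0.166667.
d = −0.5·ln(0.499999) − 0.25·ln(0.666666) = −0.5·(-0.693149) − 0.25·(-0.405466) = 0.4479.

0.4479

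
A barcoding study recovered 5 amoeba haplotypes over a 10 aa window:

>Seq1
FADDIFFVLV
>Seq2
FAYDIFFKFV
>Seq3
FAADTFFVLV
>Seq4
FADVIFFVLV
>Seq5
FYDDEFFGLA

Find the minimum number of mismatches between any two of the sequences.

1

Pairwise Hamming distances:
  Seq1 vs Seq2: 3
  Seq1 vs Seq3: 2
  Seq1 vs Seq4: 1
  Seq1 vs Seq5: 4
  Seq2 vs Seq3: 4
  Seq2 vs Seq4: 4
  Seq2 vs Seq5: 6
  Seq3 vs Seq4: 3
  Seq3 vs Seq5: 5
  Seq4 vs Seq5: 5
The smallest is 1, between Seq1 and Seq4.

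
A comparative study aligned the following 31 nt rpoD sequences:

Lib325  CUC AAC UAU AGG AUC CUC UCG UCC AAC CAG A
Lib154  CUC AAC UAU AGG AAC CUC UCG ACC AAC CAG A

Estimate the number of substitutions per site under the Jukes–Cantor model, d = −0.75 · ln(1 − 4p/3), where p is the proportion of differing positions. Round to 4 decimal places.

0.0675

Differing sites — 14:U/A; 22:U/A.
p = 2/31 = 0.064516.
d = −0.75 · ln(1 − (4/3)·0.064516) = −0.75 · ln(0.913979) = −0.75 · (-0.089948) = 0.0675.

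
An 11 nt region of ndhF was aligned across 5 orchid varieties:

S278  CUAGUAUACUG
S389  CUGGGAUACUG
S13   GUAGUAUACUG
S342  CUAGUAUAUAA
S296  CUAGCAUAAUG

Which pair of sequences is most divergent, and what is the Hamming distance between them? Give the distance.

Pairwise Hamming distances:
  S278 vs S389: 2
  S278 vs S13: 1
  S278 vs S342: 3
  S278 vs S296: 2
  S389 vs S13: 3
  S389 vs S342: 5
  S389 vs S296: 3
  S13 vs S342: 4
  S13 vs S296: 3
  S342 vs S296: 4
The largest is 5, between S389 and S342.

5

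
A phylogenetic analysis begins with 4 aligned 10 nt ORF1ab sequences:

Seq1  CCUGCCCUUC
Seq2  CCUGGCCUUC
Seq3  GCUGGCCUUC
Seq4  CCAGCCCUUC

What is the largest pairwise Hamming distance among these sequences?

Pairwise Hamming distances:
  Seq1 vs Seq2: 1
  Seq1 vs Seq3: 2
  Seq1 vs Seq4: 1
  Seq2 vs Seq3: 1
  Seq2 vs Seq4: 2
  Seq3 vs Seq4: 3
The largest is 3, between Seq3 and Seq4.

3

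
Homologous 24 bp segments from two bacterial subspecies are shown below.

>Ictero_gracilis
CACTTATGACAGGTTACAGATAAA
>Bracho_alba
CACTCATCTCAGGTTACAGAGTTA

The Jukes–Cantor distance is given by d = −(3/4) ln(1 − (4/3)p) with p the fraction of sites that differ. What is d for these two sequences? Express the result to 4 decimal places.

0.3041

Differing sites — 5:T/C; 8:G/C; 9:A/T; 21:T/G; 22:A/T; 23:A/T.
p = 6/24 = 0.250000.
d = −0.75 · ln(1 − (4/3)·0.250000) = −0.75 · ln(0.666667) = −0.75 · (-0.405465) = 0.3041.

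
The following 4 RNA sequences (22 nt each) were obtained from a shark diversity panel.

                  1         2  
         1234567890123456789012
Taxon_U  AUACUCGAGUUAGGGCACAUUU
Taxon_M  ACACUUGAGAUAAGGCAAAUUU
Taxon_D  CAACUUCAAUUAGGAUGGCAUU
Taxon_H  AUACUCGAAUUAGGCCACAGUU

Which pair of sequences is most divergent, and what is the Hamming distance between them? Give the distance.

12

Pairwise Hamming distances:
  Taxon_U vs Taxon_M: 5
  Taxon_U vs Taxon_D: 11
  Taxon_U vs Taxon_H: 3
  Taxon_M vs Taxon_D: 12
  Taxon_M vs Taxon_H: 8
  Taxon_D vs Taxon_H: 10
The largest is 12, between Taxon_M and Taxon_D.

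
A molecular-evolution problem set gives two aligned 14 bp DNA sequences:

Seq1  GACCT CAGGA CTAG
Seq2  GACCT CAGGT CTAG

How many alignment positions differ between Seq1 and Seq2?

Differing sites — 10:A/T.
That gives 1 mismatch out of 14 aligned sites, so the Hamming distance is 1.

1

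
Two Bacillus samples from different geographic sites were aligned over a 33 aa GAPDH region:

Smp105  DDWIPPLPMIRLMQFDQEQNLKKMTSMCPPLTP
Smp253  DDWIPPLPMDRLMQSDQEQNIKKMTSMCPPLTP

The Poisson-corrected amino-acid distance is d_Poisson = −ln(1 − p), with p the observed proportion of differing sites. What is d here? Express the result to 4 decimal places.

0.0953

Mismatches occur at site 10 (I/D), site 15 (F/S), site 21 (L/I).
p = 3/33 = 0.090909.
d = −ln(1 − 0.090909) = −ln(0.909091) = 0.0953.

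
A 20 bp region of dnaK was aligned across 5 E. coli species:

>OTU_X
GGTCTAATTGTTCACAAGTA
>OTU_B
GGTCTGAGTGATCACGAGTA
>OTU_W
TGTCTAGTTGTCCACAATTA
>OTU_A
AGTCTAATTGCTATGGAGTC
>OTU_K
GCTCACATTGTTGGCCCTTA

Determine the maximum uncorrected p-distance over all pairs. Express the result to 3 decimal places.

0.600

Pairwise Hamming distances:
  OTU_X vs OTU_B: 4
  OTU_X vs OTU_W: 4
  OTU_X vs OTU_A: 7
  OTU_X vs OTU_K: 8
  OTU_B vs OTU_W: 8
  OTU_B vs OTU_A: 8
  OTU_B vs OTU_K: 10
  OTU_W vs OTU_A: 10
  OTU_W vs OTU_K: 10
  OTU_A vs OTU_K: 12
The largest is 12 mismatches, between OTU_A and OTU_K; p = 12/20 = 0.600.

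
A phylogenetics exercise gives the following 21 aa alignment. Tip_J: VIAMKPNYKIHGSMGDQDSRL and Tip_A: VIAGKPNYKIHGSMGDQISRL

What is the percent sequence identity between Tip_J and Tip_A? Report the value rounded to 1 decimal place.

90.5%

Differing sites — 4:M/G; 18:D/I.
19 of the 21 sites match, so the percent identity is 19/21 × 100 = 90.5%.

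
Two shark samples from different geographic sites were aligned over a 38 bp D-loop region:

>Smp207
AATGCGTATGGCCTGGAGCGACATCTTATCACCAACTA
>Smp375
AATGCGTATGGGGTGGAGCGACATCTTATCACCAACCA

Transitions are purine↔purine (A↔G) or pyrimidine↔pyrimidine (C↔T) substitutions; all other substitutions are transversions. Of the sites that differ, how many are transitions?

1

The sequences differ at positions 12 (C/G, transversion), 13 (C/G, transversion), 37 (T/C, transition).
Of the 3 differences, 1 transition and 2 transversions, so the answer is 1.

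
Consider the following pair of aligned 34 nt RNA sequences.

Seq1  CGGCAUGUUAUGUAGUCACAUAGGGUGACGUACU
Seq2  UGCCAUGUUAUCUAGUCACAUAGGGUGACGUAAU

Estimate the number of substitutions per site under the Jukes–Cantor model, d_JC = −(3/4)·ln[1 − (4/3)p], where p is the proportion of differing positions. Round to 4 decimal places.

Differing sites — 1:C/U; 3:G/C; 12:G/C; 33:C/A.
p = 4/34 = 0.117647.
d = −0.75 · ln(1 − (4/3)·0.117647) = −0.75 · ln(0.843137) = −0.75 · (-0.170626) = 0.1280.

0.1280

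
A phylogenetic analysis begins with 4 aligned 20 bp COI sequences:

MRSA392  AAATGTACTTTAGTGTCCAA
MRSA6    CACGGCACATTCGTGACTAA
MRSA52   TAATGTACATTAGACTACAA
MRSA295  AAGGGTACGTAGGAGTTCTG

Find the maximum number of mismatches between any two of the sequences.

12

Pairwise Hamming distances:
  MRSA392 vs MRSA6: 8
  MRSA392 vs MRSA52: 5
  MRSA392 vs MRSA295: 9
  MRSA6 vs MRSA52: 10
  MRSA6 vs MRSA295: 12
  MRSA52 vs MRSA295: 10
The largest is 12, between MRSA6 and MRSA295.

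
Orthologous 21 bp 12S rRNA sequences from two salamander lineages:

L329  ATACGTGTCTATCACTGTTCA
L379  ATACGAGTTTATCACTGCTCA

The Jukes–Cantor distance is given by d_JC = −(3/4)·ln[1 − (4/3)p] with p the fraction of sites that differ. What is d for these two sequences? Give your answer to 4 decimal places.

The sequences differ at positions 6 (T/A), 9 (C/T), 18 (T/C).
p = 3/21 = 0.142857.
d = −0.75 · ln(1 − (4/3)·0.142857) = −0.75 · ln(0.809524) = −0.75 · (-0.211309) = 0.1585.

0.1585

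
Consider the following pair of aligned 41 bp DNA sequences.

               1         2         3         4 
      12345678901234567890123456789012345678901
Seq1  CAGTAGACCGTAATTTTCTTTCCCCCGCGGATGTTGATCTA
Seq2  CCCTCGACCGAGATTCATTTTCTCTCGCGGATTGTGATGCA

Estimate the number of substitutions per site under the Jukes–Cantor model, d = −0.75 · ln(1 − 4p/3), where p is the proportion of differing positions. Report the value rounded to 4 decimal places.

Mismatches occur at site 2 (A/C), site 3 (G/C), site 5 (A/C), site 11 (T/A), site 12 (A/G), site 16 (T/C), site 17 (T/A), site 18 (C/T), site 23 (C/T), site 25 (C/T), site 33 (G/T), site 34 (T/G), site 39 (C/G), site 40 (T/C).
p = 14/41 = 0.341463.
d = −0.75 · ln(1 − (4/3)·0.341463) = −0.75 · ln(0.544716) = −0.75 · (-0.607491) = 0.4556.

0.4556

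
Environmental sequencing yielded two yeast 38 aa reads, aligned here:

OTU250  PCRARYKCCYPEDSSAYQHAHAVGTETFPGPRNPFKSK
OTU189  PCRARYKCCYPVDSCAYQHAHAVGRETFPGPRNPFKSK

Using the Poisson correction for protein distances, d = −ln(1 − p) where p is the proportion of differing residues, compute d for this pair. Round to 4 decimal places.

Differing sites — 12:E/V; 15:S/C; 25:T/R.
p = 3/38 = 0.078947.
d = −ln(1 − 0.078947) = −ln(0.921053) = 0.0822.

0.0822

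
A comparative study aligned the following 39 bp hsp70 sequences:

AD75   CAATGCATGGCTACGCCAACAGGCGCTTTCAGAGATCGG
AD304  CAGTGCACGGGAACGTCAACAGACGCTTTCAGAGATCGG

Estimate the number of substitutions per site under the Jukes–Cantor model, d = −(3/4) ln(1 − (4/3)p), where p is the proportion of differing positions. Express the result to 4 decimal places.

0.1722

Mismatches occur at site 3 (A/G), site 8 (T/C), site 11 (C/G), site 12 (T/A), site 16 (C/T), site 23 (G/A).
p = 6/39 = 0.153846.
d = −0.75 · ln(1 − (4/3)·0.153846) = −0.75 · ln(0.794872) = −0.75 · (-0.229574) = 0.1722.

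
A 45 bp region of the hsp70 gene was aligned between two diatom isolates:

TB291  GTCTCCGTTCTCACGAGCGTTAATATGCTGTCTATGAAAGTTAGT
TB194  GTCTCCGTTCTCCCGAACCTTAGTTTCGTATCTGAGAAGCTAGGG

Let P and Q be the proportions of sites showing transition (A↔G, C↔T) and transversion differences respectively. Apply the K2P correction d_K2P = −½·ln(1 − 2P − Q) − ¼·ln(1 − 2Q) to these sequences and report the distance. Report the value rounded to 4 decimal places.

0.4420

Mismatches occur at site 13 (A↔C, transversion), site 17 (G↔A, transition), site 19 (G↔C, transversion), site 23 (A↔G, transition), site 25 (A↔T, transversion), site 27 (G↔C, transversion), site 28 (C↔G, transversion), site 30 (G↔A, transition), site 34 (A↔G, transition), site 35 (T↔A, transversion), site 39 (A↔G, transition), site 40 (G↔C, transversion), site 42 (T↔A, transversion), site 43 (A↔G, transition), site 45 (T↔G, transversion).
Of the 15 differences, 6 transitions and 9 transversions over 45 sites: P = 6/45 = 0.133333, Q = 9/45 = 0.200000.
d = −0.5·ln(0.533334) − 0.25·ln(0.600000) = −0.5·(-0.628607) − 0.25·(-0.510826) = 0.4420.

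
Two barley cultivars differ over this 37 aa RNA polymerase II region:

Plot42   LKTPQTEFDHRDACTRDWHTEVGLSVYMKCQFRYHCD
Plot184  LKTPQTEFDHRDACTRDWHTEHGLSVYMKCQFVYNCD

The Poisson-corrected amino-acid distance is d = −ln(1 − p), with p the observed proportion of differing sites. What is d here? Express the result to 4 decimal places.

Mismatches occur at site 22 (V↔H), site 33 (R↔V), site 35 (H↔N).
p = 3/37 = 0.081081.
d = −ln(1 − 0.081081) = −ln(0.918919) = 0.0846.

0.0846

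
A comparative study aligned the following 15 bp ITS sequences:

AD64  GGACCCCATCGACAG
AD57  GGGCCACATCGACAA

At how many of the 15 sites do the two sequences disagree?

Differing sites — 3:A/G; 6:C/A; 15:G/A.
That gives 3 mismatches out of 15 aligned sites, so the Hamming distance is 3.

3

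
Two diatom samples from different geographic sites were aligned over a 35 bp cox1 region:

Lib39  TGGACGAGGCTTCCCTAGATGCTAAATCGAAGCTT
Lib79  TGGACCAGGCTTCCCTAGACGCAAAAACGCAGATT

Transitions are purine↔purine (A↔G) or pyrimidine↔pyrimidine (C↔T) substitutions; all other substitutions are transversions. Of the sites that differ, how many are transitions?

1

Mismatches occur at site 6 (G→C, transversion), site 20 (T→C, transition), site 23 (T→A, transversion), site 27 (T→A, transversion), site 30 (A→C, transversion), site 33 (C→A, transversion).
Of the 6 differences, 1 transition and 5 transversions, so the answer is 1.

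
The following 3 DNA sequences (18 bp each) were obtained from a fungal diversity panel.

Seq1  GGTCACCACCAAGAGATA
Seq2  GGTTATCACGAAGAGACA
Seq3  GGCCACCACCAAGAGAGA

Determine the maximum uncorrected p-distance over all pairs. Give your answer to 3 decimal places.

Pairwise Hamming distances:
  Seq1 vs Seq2: 4
  Seq1 vs Seq3: 2
  Seq2 vs Seq3: 5
The largest is 5 mismatches, between Seq2 and Seq3; p = 5/18 = 0.278.

0.278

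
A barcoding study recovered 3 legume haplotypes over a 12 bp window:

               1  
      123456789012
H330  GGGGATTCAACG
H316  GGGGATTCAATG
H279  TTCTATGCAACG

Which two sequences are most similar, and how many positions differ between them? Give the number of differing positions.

Pairwise Hamming distances:
  H330 vs H316: 1
  H330 vs H279: 5
  H316 vs H279: 6
The smallest is 1, between H330 and H316.

1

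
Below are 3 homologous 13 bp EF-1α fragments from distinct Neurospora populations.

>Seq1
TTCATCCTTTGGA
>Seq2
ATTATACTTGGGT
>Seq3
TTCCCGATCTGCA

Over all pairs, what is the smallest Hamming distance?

Pairwise Hamming distances:
  Seq1 vs Seq2: 5
  Seq1 vs Seq3: 6
  Seq2 vs Seq3: 10
The smallest is 5, between Seq1 and Seq2.

5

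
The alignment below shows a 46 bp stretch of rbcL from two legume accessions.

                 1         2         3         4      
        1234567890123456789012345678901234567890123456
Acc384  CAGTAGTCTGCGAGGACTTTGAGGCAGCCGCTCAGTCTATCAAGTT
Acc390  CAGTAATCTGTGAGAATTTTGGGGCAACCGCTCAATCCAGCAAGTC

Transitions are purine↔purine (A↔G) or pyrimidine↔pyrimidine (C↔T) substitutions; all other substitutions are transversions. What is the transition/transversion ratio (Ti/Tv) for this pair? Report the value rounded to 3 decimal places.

9.000

Differing sites — 6:G/A (Ti); 11:C/T (Ti); 15:G/A (Ti); 17:C/T (Ti); 22:A/G (Ti); 27:G/A (Ti); 35:G/A (Ti); 38:T/C (Ti); 40:T/G (Tv); 46:T/C (Ti).
Of the 10 differences, 9 transitions and 1 transversion, so Ti/Tv = 9/1 = 9.000.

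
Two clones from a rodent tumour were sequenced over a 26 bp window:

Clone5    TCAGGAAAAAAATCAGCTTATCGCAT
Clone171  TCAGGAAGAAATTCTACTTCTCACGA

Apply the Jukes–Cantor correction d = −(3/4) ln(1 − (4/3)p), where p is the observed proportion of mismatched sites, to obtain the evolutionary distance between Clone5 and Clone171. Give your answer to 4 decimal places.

0.3961

The sequences differ at positions 8 (A/G), 12 (A/T), 15 (A/T), 16 (G/A), 20 (A/C), 23 (G/A), 25 (A/G), 26 (T/A).
p = 8/26 = 0.307692.
d = −0.75 · ln(1 − (4/3)·0.307692) = −0.75 · ln(0.589744) = −0.75 · (-0.528067) = 0.3961.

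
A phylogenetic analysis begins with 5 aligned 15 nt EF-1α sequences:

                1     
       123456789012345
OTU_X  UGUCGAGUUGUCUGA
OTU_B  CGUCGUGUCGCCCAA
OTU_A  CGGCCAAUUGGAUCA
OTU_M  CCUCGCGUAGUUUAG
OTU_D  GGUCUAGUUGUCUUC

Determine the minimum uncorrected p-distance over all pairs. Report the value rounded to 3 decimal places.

0.267

Pairwise Hamming distances:
  OTU_X vs OTU_B: 6
  OTU_X vs OTU_A: 7
  OTU_X vs OTU_M: 7
  OTU_X vs OTU_D: 4
  OTU_B vs OTU_A: 9
  OTU_B vs OTU_M: 7
  OTU_B vs OTU_D: 8
  OTU_A vs OTU_M: 10
  OTU_A vs OTU_D: 8
  OTU_M vs OTU_D: 8
The smallest is 4 mismatches, between OTU_X and OTU_D; p = 4/15 = 0.267.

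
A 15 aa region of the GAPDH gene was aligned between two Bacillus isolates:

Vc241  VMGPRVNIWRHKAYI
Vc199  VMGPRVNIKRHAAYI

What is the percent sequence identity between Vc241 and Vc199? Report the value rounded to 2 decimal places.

86.67%

The sequences differ at positions 9 (W/K), 12 (K/A).
13 of the 15 sites match, so the percent identity is 13/15 × 100 = 86.67%.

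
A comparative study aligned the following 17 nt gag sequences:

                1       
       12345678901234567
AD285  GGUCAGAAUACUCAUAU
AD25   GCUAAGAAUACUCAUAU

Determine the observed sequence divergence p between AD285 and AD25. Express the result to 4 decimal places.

Mismatches occur at site 2 (G↔C), site 4 (C↔A).
There are 2 differences over 17 sites, so p = 2/17 = 0.1176.

0.1176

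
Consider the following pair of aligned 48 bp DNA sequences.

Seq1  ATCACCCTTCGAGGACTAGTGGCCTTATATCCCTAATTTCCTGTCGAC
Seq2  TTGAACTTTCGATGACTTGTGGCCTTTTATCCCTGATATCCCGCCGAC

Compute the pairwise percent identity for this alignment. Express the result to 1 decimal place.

77.1%

Mismatches occur at site 1 (A↔T), site 3 (C↔G), site 5 (C↔A), site 7 (C↔T), site 13 (G↔T), site 18 (A↔T), site 27 (A↔T), site 35 (A↔G), site 38 (T↔A), site 42 (T↔C), site 44 (T↔C).
37 of the 48 sites match, so the percent identity is 37/48 × 100 = 77.1%.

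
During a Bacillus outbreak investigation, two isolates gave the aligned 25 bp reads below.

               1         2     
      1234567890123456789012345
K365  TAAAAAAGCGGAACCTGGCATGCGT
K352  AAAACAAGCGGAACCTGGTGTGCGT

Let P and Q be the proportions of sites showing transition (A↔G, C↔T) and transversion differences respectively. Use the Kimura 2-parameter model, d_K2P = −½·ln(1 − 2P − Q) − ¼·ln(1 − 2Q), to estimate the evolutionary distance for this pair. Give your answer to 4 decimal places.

Mismatches occur at site 1 (T↔A, transversion), site 5 (A↔C, transversion), site 19 (C↔T, transition), site 20 (A↔G, transition).
Of the 4 differences, 2 transitions and 2 transversions over 25 sites: P = 2/25 = 0.080000, Q = 2/25 = 0.080000.
d = −0.5·ln(0.760000) − 0.25·ln(0.840000) = −0.5·(-0.274437) − 0.25·(-0.174353) = 0.1808.

0.1808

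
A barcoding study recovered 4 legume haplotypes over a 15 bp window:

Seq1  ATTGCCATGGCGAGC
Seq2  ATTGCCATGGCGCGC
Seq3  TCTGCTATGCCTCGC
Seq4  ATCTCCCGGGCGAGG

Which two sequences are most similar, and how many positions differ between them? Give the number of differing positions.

Pairwise Hamming distances:
  Seq1 vs Seq2: 1
  Seq1 vs Seq3: 6
  Seq1 vs Seq4: 5
  Seq2 vs Seq3: 5
  Seq2 vs Seq4: 6
  Seq3 vs Seq4: 11
The smallest is 1, between Seq1 and Seq2.

1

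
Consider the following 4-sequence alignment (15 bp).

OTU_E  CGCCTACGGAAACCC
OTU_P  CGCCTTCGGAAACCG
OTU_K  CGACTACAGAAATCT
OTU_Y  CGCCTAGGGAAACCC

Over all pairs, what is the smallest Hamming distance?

Pairwise Hamming distances:
  OTU_E vs OTU_P: 2
  OTU_E vs OTU_K: 4
  OTU_E vs OTU_Y: 1
  OTU_P vs OTU_K: 5
  OTU_P vs OTU_Y: 3
  OTU_K vs OTU_Y: 5
The smallest is 1, between OTU_E and OTU_Y.

1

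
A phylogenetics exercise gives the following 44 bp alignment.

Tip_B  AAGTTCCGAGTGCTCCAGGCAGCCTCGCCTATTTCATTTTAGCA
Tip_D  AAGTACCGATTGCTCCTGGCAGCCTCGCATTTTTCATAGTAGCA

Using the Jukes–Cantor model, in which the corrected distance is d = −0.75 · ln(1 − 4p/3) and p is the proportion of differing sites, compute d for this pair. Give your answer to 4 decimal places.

Mismatches occur at site 5 (T→A), site 10 (G→T), site 17 (A→T), site 29 (C→A), site 31 (A→T), site 38 (T→A), site 39 (T→G).
p = 7/44 = 0.159091.
d = −0.75 · ln(1 − (4/3)·0.159091) = −0.75 · ln(0.787879) = −0.75 · (-0.238411) = 0.1788.

0.1788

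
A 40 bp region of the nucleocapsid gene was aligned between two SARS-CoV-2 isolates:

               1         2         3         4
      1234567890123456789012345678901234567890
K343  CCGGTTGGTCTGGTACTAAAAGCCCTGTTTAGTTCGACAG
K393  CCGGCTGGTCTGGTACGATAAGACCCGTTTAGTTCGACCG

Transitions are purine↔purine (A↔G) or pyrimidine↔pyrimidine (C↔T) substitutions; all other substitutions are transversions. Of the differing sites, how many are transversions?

Differing sites — 5:T/C (Ti); 17:T/G (Tv); 19:A/T (Tv); 23:C/A (Tv); 26:T/C (Ti); 39:A/C (Tv).
Of the 6 differences, 2 transitions and 4 transversions, so the answer is 4.

4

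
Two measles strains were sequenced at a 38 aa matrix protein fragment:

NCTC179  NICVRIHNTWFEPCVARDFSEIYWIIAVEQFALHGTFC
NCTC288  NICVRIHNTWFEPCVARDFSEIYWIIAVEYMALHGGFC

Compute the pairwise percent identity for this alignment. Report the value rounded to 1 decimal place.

Mismatches occur at site 30 (Q/Y), site 31 (F/M), site 36 (T/G).
35 of the 38 sites match, so the percent identity is 35/38 × 100 = 92.1%.

92.1%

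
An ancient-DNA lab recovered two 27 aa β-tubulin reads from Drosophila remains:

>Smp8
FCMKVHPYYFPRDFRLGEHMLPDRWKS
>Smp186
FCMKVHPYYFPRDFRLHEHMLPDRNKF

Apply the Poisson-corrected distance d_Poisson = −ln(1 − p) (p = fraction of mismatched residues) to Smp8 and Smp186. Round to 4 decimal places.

0.1178

Differing sites — 17:G/H; 25:W/N; 27:S/F.
p = 3/27 = 0.111111.
d = −ln(1 − 0.111111) = −ln(0.888889) = 0.1178.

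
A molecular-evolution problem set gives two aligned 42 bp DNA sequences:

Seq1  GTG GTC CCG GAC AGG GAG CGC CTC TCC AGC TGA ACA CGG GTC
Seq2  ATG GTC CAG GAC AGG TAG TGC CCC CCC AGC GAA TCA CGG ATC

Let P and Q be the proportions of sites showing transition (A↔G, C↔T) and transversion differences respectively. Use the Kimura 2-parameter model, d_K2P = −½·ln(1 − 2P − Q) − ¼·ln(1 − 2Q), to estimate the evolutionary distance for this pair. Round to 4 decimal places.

Mismatches occur at site 1 (G↔A, transition), site 8 (C↔A, transversion), site 16 (G↔T, transversion), site 19 (C↔T, transition), site 23 (T↔C, transition), site 25 (T↔C, transition), site 31 (T↔G, transversion), site 32 (G↔A, transition), site 34 (A↔T, transversion), site 40 (G↔A, transition).
Of the 10 differences, 6 transitions and 4 transversions over 42 sites: P = 6/42 = 0.142857, Q = 4/42 = 0.095238.
d = −0.5·ln(0.619048) − 0.25·ln(0.809524) = −0.5·(-0.479572) − 0.25·(-0.211309) = 0.2926.

0.2926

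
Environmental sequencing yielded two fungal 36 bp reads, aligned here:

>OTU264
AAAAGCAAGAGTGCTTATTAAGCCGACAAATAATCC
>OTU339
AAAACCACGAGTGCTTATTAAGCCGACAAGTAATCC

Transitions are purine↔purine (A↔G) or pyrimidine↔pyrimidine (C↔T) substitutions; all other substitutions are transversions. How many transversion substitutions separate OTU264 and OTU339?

Mismatches occur at site 5 (G/C, transversion), site 8 (A/C, transversion), site 30 (A/G, transition).
Of the 3 differences, 1 transition and 2 transversions, so the answer is 2.

2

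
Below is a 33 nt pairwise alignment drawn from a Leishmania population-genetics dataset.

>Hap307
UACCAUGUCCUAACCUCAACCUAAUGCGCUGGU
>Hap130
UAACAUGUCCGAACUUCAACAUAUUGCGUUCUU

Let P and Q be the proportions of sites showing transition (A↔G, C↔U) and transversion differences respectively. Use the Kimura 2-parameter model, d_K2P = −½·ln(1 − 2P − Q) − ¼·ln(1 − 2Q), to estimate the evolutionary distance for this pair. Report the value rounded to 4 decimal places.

0.2935

Mismatches occur at site 3 (C→A, transversion), site 11 (U→G, transversion), site 15 (C→U, transition), site 21 (C→A, transversion), site 24 (A→U, transversion), site 29 (C→U, transition), site 31 (G→C, transversion), site 32 (G→U, transversion).
Of the 8 differences, 2 transitions and 6 transversions over 33 sites: P = 2/33 = 0.060606, Q = 6/33 = 0.181818.
d = −0.5·ln(0.696970) − 0.25·ln(0.636364) = −0.5·(-0.361013) − 0.25·(-0.451985) = 0.2935.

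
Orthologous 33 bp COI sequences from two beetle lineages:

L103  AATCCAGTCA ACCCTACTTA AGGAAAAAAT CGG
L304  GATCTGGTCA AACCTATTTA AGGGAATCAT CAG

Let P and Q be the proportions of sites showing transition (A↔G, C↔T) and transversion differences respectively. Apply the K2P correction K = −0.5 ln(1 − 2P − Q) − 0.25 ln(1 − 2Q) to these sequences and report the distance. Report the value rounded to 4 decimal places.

The sequences differ at positions 1 (A/G, transition), 5 (C/T, transition), 6 (A/G, transition), 12 (C/A, transversion), 17 (C/T, transition), 24 (A/G, transition), 27 (A/T, transversion), 28 (A/C, transversion), 32 (G/A, transition).
Of the 9 differences, 6 transitions and 3 transversions over 33 sites: P = 6/33 = 0.181818, Q = 3/33 = 0.090909.
d = −0.5·ln(0.545455) − 0.25·ln(0.818182) = −0.5·(-0.606135) − 0.25·(-0.200670) = 0.3532.

0.3532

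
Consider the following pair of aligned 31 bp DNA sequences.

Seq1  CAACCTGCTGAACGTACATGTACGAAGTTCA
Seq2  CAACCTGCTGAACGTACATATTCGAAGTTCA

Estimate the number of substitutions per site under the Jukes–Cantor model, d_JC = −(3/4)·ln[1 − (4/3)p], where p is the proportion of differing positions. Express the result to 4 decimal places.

0.0675

Mismatches occur at site 20 (G↔A), site 22 (A↔T).
p = 2/31 = 0.064516.
d = −0.75 · ln(1 − (4/3)·0.064516) = −0.75 · ln(0.913979) = −0.75 · (-0.089948) = 0.0675.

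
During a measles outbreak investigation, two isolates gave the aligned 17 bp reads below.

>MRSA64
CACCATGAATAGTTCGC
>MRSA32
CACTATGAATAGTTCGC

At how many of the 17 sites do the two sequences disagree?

A single mismatch occurs at site 4 (C/T).
That gives 1 mismatch out of 17 aligned sites, so the Hamming distance is 1.

1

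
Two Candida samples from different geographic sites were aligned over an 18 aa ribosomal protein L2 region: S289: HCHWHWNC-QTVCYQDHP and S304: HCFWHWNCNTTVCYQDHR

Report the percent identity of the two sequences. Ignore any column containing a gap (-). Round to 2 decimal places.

Excluding the 1 gap column leaves 17 comparable sites.
The sequences differ at positions 3 (H/F), 10 (Q/T), 18 (P/R).
14 of the 17 comparable sites match, so the percent identity is 14/17 × 100 = 82.35%.

82.35%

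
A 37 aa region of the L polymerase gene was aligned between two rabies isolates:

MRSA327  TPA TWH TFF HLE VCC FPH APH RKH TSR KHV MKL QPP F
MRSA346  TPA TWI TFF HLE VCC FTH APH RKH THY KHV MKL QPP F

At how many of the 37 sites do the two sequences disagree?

Mismatches occur at site 6 (H→I), site 17 (P→T), site 26 (S→H), site 27 (R→Y).
That gives 4 mismatches out of 37 aligned sites, so the Hamming distance is 4.

4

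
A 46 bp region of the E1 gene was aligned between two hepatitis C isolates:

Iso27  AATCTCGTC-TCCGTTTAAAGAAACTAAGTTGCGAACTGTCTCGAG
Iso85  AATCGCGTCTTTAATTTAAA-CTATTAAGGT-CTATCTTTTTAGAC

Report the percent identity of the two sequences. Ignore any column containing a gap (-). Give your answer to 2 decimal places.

Excluding the 3 gap columns leaves 43 comparable sites.
The sequences differ at positions 5 (T/G), 12 (C/T), 13 (C/A), 14 (G/A), 22 (A/C), 23 (A/T), 25 (C/T), 30 (T/G), 34 (G/T), 36 (A/T), 39 (G/T), 41 (C/T), 43 (C/A), 46 (G/C).
29 of the 43 comparable sites match, so the percent identity is 29/43 × 100 = 67.44%.

67.44%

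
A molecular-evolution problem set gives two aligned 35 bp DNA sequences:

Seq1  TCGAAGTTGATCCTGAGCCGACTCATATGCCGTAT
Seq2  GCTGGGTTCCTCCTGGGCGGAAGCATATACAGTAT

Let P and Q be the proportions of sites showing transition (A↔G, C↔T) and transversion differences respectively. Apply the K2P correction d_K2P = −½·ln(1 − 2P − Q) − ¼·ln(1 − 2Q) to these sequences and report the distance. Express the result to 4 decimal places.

0.4582

The sequences differ at positions 1 (T/G, transversion), 3 (G/T, transversion), 4 (A/G, transition), 5 (A/G, transition), 9 (G/C, transversion), 10 (A/C, transversion), 16 (A/G, transition), 19 (C/G, transversion), 22 (C/A, transversion), 23 (T/G, transversion), 29 (G/A, transition), 31 (C/A, transversion).
Of the 12 differences, 4 transitions and 8 transversions over 35 sites: P = 4/35 = 0.114286, Q = 8/35 = 0.228571.
d = −0.5·ln(0.542857) − 0.25·ln(0.542858) = −0.5·(-0.610909) − 0.25·(-0.610908) = 0.4582.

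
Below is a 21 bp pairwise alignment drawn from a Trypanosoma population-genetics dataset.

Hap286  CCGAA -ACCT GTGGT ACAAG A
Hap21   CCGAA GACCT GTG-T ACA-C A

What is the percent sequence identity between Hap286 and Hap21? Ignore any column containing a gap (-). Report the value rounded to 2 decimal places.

Excluding the 3 gap columns leaves 18 comparable sites.
A single mismatch occurs at site 20 (G/C).
17 of the 18 comparable sites match, so the percent identity is 17/18 × 100 = 94.44%.

94.44%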